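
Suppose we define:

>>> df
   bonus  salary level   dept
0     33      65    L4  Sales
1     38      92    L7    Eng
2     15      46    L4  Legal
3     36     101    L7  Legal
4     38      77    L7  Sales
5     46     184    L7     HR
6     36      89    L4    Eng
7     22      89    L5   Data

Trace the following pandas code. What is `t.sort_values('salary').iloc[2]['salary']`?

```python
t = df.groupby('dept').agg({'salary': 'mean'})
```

89.0

group by dept, mean of salary:
       salary
dept         
Data     89.0
Eng      90.5
HR      184.0
Legal    73.5
Sales    71.0
sort by salary:
       salary
dept         
Sales    71.0
Legal    73.5
Data     89.0
Eng      90.5
HR      184.0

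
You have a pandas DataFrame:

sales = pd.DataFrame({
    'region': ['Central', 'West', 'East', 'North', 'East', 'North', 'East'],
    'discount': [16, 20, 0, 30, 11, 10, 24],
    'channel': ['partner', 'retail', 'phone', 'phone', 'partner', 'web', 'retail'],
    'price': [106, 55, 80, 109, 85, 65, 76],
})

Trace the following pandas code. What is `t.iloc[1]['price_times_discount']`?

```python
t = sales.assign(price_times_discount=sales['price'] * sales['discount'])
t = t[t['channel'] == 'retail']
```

add column price_times_discount = sales['price'] * sales['discount']:
    region  discount  channel  price  price_times_discount
0  Central        16  partner    106                  1696
1     West        20   retail     55                  1100
2     East         0    phone     80                     0
3    North        30    phone    109                  3270
4     East        11  partner     85                   935
5    North        10      web     65                   650
6     East        24   retail     76                  1824
filter rows where channel == 'retail':
  region  discount channel  price  price_times_discount
1   West        20  retail     55                  1100
6   East        24  retail     76                  1824

1824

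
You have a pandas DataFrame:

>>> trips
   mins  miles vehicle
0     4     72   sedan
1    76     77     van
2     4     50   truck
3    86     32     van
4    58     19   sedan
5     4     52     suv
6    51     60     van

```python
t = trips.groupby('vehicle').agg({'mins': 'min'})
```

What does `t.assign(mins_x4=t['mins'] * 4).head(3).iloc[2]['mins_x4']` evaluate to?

16

group by vehicle, min of mins:
         mins
vehicle      
sedan       4
suv         4
truck       4
van        51
add column mins_x4 = t['mins'] * 4:
         mins  mins_x4
vehicle               
sedan       4       16
suv         4       16
truck       4       16
van        51      204
take first 3 rows:
         mins  mins_x4
vehicle               
sedan       4       16
suv         4       16
truck       4       16
value at position 2, column 'mins_x4' → 16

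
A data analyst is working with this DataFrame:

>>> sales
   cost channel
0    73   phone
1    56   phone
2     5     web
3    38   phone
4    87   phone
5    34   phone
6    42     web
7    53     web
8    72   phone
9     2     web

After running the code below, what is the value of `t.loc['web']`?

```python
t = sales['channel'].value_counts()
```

4

value_counts of channel:
channel
phone    6
web      4
Name: count, dtype: int64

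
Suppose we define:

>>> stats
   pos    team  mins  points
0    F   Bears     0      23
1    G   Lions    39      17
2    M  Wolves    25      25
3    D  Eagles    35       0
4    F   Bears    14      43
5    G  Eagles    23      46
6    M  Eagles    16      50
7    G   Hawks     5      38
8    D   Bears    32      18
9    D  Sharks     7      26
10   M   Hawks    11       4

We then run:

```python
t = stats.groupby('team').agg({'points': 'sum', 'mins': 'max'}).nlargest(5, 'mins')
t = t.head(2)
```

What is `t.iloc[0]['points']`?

group by team: sum(points), max(mins):
        points  mins
team                
Bears       84    32
Eagles      96    35
Hawks       42    11
Lions       17    39
Sharks      26     7
Wolves      25    25
take 5 rows with largest mins:
        points  mins
team                
Lions       17    39
Eagles      96    35
Bears       84    32
Wolves      25    25
Hawks       42    11
take first 2 rows:
        points  mins
team                
Lions       17    39
Eagles      96    35

17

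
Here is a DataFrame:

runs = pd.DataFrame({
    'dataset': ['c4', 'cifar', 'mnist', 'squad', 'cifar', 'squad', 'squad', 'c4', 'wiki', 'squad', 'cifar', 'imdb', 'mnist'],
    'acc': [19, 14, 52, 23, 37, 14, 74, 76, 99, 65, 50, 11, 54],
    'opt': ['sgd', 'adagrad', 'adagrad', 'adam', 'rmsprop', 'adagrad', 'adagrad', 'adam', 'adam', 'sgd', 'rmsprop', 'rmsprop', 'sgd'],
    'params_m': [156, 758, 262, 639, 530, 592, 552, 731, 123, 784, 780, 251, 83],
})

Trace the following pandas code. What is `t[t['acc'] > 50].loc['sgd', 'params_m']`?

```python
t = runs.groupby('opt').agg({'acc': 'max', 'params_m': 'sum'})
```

group by opt: max(acc), sum(params_m):
         acc  params_m
opt                   
adagrad   74      2164
adam      99      1493
rmsprop   50      1561
sgd       65      1023
filter rows where acc > 50:
         acc  params_m
opt                   
adagrad   74      2164
adam      99      1493
sgd       65      1023
value at row 'sgd', column 'params_m' → 1023

1023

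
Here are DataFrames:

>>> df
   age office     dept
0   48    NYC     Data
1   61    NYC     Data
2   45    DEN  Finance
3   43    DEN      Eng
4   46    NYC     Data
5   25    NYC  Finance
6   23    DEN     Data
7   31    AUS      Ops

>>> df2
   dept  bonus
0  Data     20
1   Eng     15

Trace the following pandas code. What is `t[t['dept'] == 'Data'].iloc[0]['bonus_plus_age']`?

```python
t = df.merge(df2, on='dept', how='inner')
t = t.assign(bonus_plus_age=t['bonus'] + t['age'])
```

merge on 'dept' (how='inner') → 5 rows:
   age office  dept  bonus
0   48    NYC  Data     20
1   61    NYC  Data     20
2   43    DEN   Eng     15
3   46    NYC  Data     20
4   23    DEN  Data     20
add column bonus_plus_age = t['bonus'] + t['age']:
   age office  dept  bonus  bonus_plus_age
0   48    NYC  Data     20              68
1   61    NYC  Data     20              81
2   43    DEN   Eng     15              58
3   46    NYC  Data     20              66
4   23    DEN  Data     20              43
filter rows where dept == 'Data':
   age office  dept  bonus  bonus_plus_age
0   48    NYC  Data     20              68
1   61    NYC  Data     20              81
3   46    NYC  Data     20              66
4   23    DEN  Data     20              43
value at position 0, column 'bonus_plus_age' → 68

68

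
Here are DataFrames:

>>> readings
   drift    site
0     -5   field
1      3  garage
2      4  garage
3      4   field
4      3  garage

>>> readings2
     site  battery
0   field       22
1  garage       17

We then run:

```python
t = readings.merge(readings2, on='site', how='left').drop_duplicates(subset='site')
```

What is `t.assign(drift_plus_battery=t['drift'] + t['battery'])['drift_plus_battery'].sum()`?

merge on 'site' (how='left') → 5 rows:
   drift    site  battery
0     -5   field       22
1      3  garage       17
2      4  garage       17
3      4   field       22
4      3  garage       17
drop duplicate site (keep=first):
   drift    site  battery
0     -5   field       22
1      3  garage       17
add column drift_plus_battery = t['drift'] + t['battery']:
   drift    site  battery  drift_plus_battery
0     -5   field       22                  17
1      3  garage       17                  20

37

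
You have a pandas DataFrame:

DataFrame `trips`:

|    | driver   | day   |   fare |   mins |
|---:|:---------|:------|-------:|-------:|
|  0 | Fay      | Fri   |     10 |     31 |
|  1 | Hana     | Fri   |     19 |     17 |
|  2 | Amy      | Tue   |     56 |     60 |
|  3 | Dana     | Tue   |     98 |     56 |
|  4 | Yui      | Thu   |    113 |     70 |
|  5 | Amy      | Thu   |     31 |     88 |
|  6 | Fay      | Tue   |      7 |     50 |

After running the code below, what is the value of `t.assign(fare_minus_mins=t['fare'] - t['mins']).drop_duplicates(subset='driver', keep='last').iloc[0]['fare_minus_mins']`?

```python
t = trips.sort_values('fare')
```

-21

sort by fare:
  driver  day  fare  mins
6    Fay  Tue     7    50
0    Fay  Fri    10    31
1   Hana  Fri    19    17
5    Amy  Thu    31    88
2    Amy  Tue    56    60
3   Dana  Tue    98    56
4    Yui  Thu   113    70
add column fare_minus_mins = t['fare'] - t['mins']:
  driver  day  fare  mins  fare_minus_mins
6    Fay  Tue     7    50              -43
0    Fay  Fri    10    31              -21
1   Hana  Fri    19    17                2
5    Amy  Thu    31    88              -57
2    Amy  Tue    56    60               -4
3   Dana  Tue    98    56               42
4    Yui  Thu   113    70               43
drop duplicate driver (keep=last):
  driver  day  fare  mins  fare_minus_mins
0    Fay  Fri    10    31              -21
1   Hana  Fri    19    17                2
2    Amy  Tue    56    60               -4
3   Dana  Tue    98    56               42
4    Yui  Thu   113    70               43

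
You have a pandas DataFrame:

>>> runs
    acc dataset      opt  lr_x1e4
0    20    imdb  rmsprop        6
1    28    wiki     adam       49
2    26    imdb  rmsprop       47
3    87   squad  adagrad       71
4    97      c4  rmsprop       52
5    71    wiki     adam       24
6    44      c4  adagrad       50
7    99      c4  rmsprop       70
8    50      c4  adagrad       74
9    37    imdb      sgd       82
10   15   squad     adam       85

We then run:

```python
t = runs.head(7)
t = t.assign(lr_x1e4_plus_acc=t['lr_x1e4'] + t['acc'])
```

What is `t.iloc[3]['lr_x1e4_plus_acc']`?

take first 7 rows:
   acc dataset      opt  lr_x1e4
0   20    imdb  rmsprop        6
1   28    wiki     adam       49
2   26    imdb  rmsprop       47
3   87   squad  adagrad       71
4   97      c4  rmsprop       52
5   71    wiki     adam       24
6   44      c4  adagrad       50
add column lr_x1e4_plus_acc = t['lr_x1e4'] + t['acc']:
   acc dataset      opt  lr_x1e4  lr_x1e4_plus_acc
0   20    imdb  rmsprop        6                26
1   28    wiki     adam       49                77
2   26    imdb  rmsprop       47                73
3   87   squad  adagrad       71               158
4   97      c4  rmsprop       52               149
5   71    wiki     adam       24                95
6   44      c4  adagrad       50                94
The value at position 3, column 'lr_x1e4_plus_acc' is 158.

158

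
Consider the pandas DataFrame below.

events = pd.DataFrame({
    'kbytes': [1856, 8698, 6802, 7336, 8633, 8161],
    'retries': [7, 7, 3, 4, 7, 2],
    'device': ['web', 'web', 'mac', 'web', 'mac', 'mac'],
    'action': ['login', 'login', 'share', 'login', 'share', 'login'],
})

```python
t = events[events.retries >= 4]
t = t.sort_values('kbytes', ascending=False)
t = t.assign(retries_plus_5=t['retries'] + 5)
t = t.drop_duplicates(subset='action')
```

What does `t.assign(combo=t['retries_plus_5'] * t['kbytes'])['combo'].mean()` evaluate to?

103986.0

filter rows where retries >= 4:
   kbytes  retries device action
0    1856        7    web  login
1    8698        7    web  login
3    7336        4    web  login
4    8633        7    mac  share
sort by kbytes descending:
   kbytes  retries device action
1    8698        7    web  login
4    8633        7    mac  share
3    7336        4    web  login
0    1856        7    web  login
add column retries_plus_5 = t['retries'] + 5:
   kbytes  retries device action  retries_plus_5
1    8698        7    web  login              12
4    8633        7    mac  share              12
3    7336        4    web  login               9
0    1856        7    web  login              12
drop duplicate action (keep=first):
   kbytes  retries device action  retries_plus_5
1    8698        7    web  login              12
4    8633        7    mac  share              12
add column combo = t['retries_plus_5'] * t['kbytes']:
   kbytes  retries device action  retries_plus_5   combo
1    8698        7    web  login              12  104376
4    8633        7    mac  share              12  103596
Taking the mean of column 'combo' gives 103986.0.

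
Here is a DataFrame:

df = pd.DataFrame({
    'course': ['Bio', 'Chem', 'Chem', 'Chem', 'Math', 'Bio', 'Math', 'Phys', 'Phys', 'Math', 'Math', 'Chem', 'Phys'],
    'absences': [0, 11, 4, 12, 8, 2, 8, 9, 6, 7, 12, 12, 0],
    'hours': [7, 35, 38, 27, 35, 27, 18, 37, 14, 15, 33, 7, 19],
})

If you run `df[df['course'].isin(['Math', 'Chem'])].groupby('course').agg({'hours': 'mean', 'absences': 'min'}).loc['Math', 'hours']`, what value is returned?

25.25

filter rows where course in ['Math', 'Chem']:
   course  absences  hours
1    Chem        11     35
2    Chem         4     38
3    Chem        12     27
4    Math         8     35
6    Math         8     18
9    Math         7     15
10   Math        12     33
11   Chem        12      7
group by course: mean(hours), min(absences):
        hours  absences
course                 
Chem    26.75         4
Math    25.25         7
Then the value at row 'Math', column 'hours': 25.25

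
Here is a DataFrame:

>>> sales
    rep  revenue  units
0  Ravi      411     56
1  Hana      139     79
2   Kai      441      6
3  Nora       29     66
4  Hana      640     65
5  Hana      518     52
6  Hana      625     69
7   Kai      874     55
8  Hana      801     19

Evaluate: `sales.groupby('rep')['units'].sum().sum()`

467

group by rep, sum of units:
rep
Hana    284
Kai      61
Nora     66
Ravi     56
Name: units, dtype: int64
The sum of the resulting series is 467.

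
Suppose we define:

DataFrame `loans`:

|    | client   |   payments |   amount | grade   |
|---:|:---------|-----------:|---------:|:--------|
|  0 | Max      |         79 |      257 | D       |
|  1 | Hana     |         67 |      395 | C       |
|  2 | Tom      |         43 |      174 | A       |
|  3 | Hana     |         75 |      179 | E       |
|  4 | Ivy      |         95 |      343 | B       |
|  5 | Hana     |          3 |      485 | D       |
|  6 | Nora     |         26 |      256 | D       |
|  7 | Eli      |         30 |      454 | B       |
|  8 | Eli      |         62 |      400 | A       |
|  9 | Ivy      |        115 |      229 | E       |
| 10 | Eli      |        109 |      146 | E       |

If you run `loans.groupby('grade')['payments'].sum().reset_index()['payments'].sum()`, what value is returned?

group by grade, sum of payments:
grade
A    105
B    125
C     67
D    108
E    299
Name: payments, dtype: int64
reset_index():
  grade  payments
0     A       105
1     B       125
2     C        67
3     D       108
4     E       299
sum of column 'payments' → 704

704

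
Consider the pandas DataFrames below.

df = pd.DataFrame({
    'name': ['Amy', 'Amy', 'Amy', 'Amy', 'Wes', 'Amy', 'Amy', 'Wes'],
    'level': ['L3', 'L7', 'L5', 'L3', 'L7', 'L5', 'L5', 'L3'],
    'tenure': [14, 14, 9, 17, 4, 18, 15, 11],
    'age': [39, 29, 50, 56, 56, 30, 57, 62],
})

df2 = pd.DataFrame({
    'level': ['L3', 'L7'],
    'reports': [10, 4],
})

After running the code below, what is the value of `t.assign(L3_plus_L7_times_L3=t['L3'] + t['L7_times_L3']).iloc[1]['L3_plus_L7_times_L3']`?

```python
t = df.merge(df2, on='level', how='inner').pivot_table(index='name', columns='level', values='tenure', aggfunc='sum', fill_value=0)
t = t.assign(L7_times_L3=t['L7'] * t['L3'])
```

55

merge on 'level' (how='inner') → 5 rows:
  name level  tenure  age  reports
0  Amy    L3      14   39       10
1  Amy    L7      14   29        4
2  Amy    L3      17   56       10
3  Wes    L7       4   56        4
4  Wes    L3      11   62       10
pivot: rows=name, cols=level, sum(tenure):
level  L3  L7
name         
Amy    31  14
Wes    11   4
add column L7_times_L3 = t['L7'] * t['L3']:
level  L3  L7  L7_times_L3
name                      
Amy    31  14          434
Wes    11   4           44
add column L3_plus_L7_times_L3 = t['L3'] + t['L7_times_L3']:
level  L3  L7  L7_times_L3  L3_plus_L7_times_L3
name                                           
Amy    31  14          434                  465
Wes    11   4           44                   55
Hence 55.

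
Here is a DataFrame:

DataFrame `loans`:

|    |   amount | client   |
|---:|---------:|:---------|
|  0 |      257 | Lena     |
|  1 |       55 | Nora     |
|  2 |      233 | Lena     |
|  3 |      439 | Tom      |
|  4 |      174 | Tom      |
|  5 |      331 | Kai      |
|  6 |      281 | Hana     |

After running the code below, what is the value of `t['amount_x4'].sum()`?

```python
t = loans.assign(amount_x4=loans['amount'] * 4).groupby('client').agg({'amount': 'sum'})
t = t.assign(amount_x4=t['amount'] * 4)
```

add column amount_x4 = loans['amount'] * 4:
   amount client  amount_x4
0     257   Lena       1028
1      55   Nora        220
2     233   Lena        932
3     439    Tom       1756
4     174    Tom        696
5     331    Kai       1324
6     281   Hana       1124
group by client, sum of amount:
        amount
client        
Hana       281
Kai        331
Lena       490
Nora        55
Tom        613
add column amount_x4 = t['amount'] * 4:
        amount  amount_x4
client                   
Hana       281       1124
Kai        331       1324
Lena       490       1960
Nora        55        220
Tom        613       2452
Finally, sum of column 'amount_x4' = 7080.

7080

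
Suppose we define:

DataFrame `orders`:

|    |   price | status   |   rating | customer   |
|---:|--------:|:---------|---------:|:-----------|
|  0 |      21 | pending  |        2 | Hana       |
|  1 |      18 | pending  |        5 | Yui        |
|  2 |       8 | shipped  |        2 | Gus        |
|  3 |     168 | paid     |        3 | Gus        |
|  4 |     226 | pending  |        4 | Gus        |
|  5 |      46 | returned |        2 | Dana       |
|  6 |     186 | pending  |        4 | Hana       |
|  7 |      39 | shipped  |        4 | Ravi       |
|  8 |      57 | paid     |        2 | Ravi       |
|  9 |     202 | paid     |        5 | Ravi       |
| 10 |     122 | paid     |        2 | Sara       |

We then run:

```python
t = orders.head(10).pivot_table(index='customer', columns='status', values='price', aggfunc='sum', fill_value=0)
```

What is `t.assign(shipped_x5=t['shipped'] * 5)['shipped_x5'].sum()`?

take first 10 rows:
   price    status  rating customer
0     21   pending       2     Hana
1     18   pending       5      Yui
2      8   shipped       2      Gus
3    168      paid       3      Gus
4    226   pending       4      Gus
5     46  returned       2     Dana
6    186   pending       4     Hana
7     39   shipped       4     Ravi
8     57      paid       2     Ravi
9    202      paid       5     Ravi
pivot: rows=customer, cols=status, sum(price):
status    paid  pending  returned  shipped
customer                                  
Dana         0        0        46        0
Gus        168      226         0        8
Hana         0      207         0        0
Ravi       259        0         0       39
Yui          0       18         0        0
add column shipped_x5 = t['shipped'] * 5:
status    paid  pending  returned  shipped  shipped_x5
customer                                              
Dana         0        0        46        0           0
Gus        168      226         0        8          40
Hana         0      207         0        0           0
Ravi       259        0         0       39         195
Yui          0       18         0        0           0
Reading off the sum of column 'shipped_x5', we get 235.

235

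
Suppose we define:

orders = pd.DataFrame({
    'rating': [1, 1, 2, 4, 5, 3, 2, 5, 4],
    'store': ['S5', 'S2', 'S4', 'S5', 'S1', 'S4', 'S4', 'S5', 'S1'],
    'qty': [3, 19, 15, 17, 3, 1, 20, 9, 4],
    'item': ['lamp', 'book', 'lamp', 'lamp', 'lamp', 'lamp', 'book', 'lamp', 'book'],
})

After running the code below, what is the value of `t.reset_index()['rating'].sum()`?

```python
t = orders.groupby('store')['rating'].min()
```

group by store, min of rating:
store
S1    4
S2    1
S4    2
S5    1
Name: rating, dtype: int64
reset_index():
  store  rating
0    S1       4
1    S2       1
2    S4       2
3    S5       1
The sum of column 'rating' is 8.

8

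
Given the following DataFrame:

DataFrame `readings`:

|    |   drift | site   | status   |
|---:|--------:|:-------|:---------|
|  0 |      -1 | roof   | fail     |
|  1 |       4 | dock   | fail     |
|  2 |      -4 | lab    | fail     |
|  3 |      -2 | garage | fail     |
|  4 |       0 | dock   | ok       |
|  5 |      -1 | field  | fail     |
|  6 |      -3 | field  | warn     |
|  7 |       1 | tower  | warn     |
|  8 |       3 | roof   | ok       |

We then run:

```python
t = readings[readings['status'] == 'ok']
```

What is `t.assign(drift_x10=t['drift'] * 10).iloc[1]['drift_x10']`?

30

filter rows where status == 'ok':
   drift  site status
4      0  dock     ok
8      3  roof     ok
add column drift_x10 = t['drift'] * 10:
   drift  site status  drift_x10
4      0  dock     ok          0
8      3  roof     ok         30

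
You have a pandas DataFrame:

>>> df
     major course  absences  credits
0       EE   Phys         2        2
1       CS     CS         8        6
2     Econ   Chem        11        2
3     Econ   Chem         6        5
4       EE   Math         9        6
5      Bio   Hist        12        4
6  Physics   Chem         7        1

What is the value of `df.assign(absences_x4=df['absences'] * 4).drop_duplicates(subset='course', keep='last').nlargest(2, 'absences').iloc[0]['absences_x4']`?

add column absences_x4 = df['absences'] * 4:
     major course  absences  credits  absences_x4
0       EE   Phys         2        2            8
1       CS     CS         8        6           32
2     Econ   Chem        11        2           44
3     Econ   Chem         6        5           24
4       EE   Math         9        6           36
5      Bio   Hist        12        4           48
6  Physics   Chem         7        1           28
drop duplicate course (keep=last):
     major course  absences  credits  absences_x4
0       EE   Phys         2        2            8
1       CS     CS         8        6           32
4       EE   Math         9        6           36
5      Bio   Hist        12        4           48
6  Physics   Chem         7        1           28
take 2 rows with largest absences:
  major course  absences  credits  absences_x4
5   Bio   Hist        12        4           48
4    EE   Math         9        6           36

48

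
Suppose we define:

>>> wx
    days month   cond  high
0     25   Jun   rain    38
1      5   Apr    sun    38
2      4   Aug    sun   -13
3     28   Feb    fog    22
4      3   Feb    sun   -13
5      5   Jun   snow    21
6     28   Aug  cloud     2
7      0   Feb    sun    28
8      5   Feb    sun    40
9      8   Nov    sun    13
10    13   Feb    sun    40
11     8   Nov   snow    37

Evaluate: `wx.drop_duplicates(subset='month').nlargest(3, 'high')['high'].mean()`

drop duplicate month (keep=first):
   days month  cond  high
0    25   Jun  rain    38
1     5   Apr   sun    38
2     4   Aug   sun   -13
3    28   Feb   fog    22
9     8   Nov   sun    13
take 3 rows with largest high:
   days month  cond  high
0    25   Jun  rain    38
1     5   Apr   sun    38
3    28   Feb   fog    22
mean of column 'high' → 32.6666666667

32.6666666667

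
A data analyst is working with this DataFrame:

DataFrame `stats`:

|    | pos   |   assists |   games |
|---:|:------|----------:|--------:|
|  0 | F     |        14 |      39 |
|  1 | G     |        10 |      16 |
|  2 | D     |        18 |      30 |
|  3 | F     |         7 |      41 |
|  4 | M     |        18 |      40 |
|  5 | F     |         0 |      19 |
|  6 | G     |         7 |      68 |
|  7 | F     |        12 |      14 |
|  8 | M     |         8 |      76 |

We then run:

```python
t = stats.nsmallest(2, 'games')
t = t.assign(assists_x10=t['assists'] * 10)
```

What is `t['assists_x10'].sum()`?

220

take 2 rows with smallest games:
  pos  assists  games
7   F       12     14
1   G       10     16
add column assists_x10 = t['assists'] * 10:
  pos  assists  games  assists_x10
7   F       12     14          120
1   G       10     16          100
Then the sum of column 'assists_x10': 220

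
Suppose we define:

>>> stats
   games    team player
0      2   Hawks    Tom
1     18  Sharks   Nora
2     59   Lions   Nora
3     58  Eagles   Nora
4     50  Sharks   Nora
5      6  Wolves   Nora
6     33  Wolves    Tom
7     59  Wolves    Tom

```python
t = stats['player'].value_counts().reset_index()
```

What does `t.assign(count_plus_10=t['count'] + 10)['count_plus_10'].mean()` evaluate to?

value_counts of player:
player
Nora    5
Tom     3
Name: count, dtype: int64
reset_index():
  player  count
0   Nora      5
1    Tom      3
add column count_plus_10 = t['count'] + 10:
  player  count  count_plus_10
0   Nora      5             15
1    Tom      3             13
Taking the mean of column 'count_plus_10' gives 14.0.

14.0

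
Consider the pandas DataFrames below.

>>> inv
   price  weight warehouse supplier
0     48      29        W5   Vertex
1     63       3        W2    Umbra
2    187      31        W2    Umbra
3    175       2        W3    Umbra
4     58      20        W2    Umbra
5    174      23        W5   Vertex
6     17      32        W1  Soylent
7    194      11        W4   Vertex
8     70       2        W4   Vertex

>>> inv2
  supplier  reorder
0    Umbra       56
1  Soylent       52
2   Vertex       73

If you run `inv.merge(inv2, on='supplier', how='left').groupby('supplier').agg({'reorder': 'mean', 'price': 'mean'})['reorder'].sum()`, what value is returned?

181.0

merge on 'supplier' (how='left') → 9 rows:
   price  weight warehouse supplier  reorder
0     48      29        W5   Vertex       73
1     63       3        W2    Umbra       56
2    187      31        W2    Umbra       56
3    175       2        W3    Umbra       56
4     58      20        W2    Umbra       56
5    174      23        W5   Vertex       73
6     17      32        W1  Soylent       52
7    194      11        W4   Vertex       73
8     70       2        W4   Vertex       73
group by supplier: mean(reorder), mean(price):
          reorder   price
supplier                 
Soylent      52.0   17.00
Umbra        56.0  120.75
Vertex       73.0  121.50
Hence 181.0.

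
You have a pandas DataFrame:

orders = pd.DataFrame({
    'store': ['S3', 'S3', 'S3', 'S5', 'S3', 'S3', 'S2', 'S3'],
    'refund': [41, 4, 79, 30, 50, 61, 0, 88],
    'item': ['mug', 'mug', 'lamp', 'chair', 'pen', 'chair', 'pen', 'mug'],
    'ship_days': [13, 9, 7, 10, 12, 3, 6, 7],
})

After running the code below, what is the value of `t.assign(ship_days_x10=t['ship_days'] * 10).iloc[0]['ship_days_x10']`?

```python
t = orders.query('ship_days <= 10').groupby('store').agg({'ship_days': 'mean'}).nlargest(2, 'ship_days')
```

100.0

filter rows where ship_days <= 10:
  store  refund   item  ship_days
1    S3       4    mug          9
2    S3      79   lamp          7
3    S5      30  chair         10
5    S3      61  chair          3
6    S2       0    pen          6
7    S3      88    mug          7
group by store, mean of ship_days:
       ship_days
store           
S2           6.0
S3           6.5
S5          10.0
take 2 rows with largest ship_days:
       ship_days
store           
S5          10.0
S3           6.5
add column ship_days_x10 = t['ship_days'] * 10:
       ship_days  ship_days_x10
store                          
S5          10.0          100.0
S3           6.5           65.0
So iloc[0]['ship_days_x10'] = 100.0.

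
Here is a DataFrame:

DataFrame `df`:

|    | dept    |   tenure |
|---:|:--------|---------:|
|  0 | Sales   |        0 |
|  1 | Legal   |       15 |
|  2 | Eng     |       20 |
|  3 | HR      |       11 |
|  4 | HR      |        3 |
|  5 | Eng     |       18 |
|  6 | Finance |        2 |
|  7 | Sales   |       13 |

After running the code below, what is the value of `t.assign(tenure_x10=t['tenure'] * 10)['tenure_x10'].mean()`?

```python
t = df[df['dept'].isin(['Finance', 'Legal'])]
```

85.0

filter rows where dept in ['Finance', 'Legal']:
      dept  tenure
1    Legal      15
6  Finance       2
add column tenure_x10 = t['tenure'] * 10:
      dept  tenure  tenure_x10
1    Legal      15         150
6  Finance       2          20
Then the mean of column 'tenure_x10': 85.0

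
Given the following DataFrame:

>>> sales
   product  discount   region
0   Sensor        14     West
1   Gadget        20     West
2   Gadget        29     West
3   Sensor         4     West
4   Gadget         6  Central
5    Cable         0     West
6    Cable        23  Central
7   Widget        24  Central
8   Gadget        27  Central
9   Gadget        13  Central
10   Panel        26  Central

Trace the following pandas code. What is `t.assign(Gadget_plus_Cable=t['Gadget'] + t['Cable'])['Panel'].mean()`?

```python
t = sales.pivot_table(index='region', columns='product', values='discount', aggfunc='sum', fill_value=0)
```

pivot: rows=region, cols=product, sum(discount):
product  Cable  Gadget  Panel  Sensor  Widget
region                                       
Central     23      46     26       0      24
West         0      49      0      18       0
add column Gadget_plus_Cable = t['Gadget'] + t['Cable']:
product  Cable  Gadget  Panel  Sensor  Widget  Gadget_plus_Cable
region                                                          
Central     23      46     26       0      24                 69
West         0      49      0      18       0                 49
Reading off the mean of column 'Panel', we get 13.0.

13.0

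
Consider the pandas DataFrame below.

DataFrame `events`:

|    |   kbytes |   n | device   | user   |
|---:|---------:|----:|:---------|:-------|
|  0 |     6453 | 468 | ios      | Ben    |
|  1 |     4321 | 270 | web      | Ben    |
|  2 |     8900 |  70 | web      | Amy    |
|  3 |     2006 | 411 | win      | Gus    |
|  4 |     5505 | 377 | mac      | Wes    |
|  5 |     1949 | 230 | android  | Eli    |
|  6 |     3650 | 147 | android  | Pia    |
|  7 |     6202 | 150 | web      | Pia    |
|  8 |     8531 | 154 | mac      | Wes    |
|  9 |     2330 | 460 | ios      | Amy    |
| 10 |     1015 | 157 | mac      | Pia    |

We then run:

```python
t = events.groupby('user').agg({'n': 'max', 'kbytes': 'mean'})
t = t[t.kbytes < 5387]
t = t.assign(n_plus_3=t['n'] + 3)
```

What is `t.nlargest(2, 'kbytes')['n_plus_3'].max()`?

group by user: max(n), mean(kbytes):
        n       kbytes
user                  
Amy   460  5615.000000
Ben   468  5387.000000
Eli   230  1949.000000
Gus   411  2006.000000
Pia   157  3622.333333
Wes   377  7018.000000
filter rows where kbytes < 5387:
        n       kbytes
user                  
Eli   230  1949.000000
Gus   411  2006.000000
Pia   157  3622.333333
add column n_plus_3 = t['n'] + 3:
        n       kbytes  n_plus_3
user                            
Eli   230  1949.000000       233
Gus   411  2006.000000       414
Pia   157  3622.333333       160
take 2 rows with largest kbytes:
        n       kbytes  n_plus_3
user                            
Pia   157  3622.333333       160
Gus   411  2006.000000       414
The max of column 'n_plus_3' is 414.

414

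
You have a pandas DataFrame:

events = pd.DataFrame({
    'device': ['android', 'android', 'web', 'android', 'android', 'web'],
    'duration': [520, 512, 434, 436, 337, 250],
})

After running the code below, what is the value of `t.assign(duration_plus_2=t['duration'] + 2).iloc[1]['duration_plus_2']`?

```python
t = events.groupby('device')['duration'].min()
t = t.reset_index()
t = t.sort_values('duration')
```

339

group by device, min of duration:
device
android    337
web        250
Name: duration, dtype: int64
reset_index():
    device  duration
0  android       337
1      web       250
sort by duration:
    device  duration
1      web       250
0  android       337
add column duration_plus_2 = t['duration'] + 2:
    device  duration  duration_plus_2
1      web       250              252
0  android       337              339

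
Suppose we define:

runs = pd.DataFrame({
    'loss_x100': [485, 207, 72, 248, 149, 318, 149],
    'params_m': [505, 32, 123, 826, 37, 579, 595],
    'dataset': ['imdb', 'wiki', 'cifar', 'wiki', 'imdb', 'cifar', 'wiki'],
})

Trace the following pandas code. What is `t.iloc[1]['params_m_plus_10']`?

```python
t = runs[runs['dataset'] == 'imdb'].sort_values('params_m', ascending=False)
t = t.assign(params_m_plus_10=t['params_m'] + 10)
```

filter rows where dataset == 'imdb':
   loss_x100  params_m dataset
0        485       505    imdb
4        149        37    imdb
sort by params_m descending:
   loss_x100  params_m dataset
0        485       505    imdb
4        149        37    imdb
add column params_m_plus_10 = t['params_m'] + 10:
   loss_x100  params_m dataset  params_m_plus_10
0        485       505    imdb               515
4        149        37    imdb                47
Reading off the value at position 1, column 'params_m_plus_10', we get 47.

47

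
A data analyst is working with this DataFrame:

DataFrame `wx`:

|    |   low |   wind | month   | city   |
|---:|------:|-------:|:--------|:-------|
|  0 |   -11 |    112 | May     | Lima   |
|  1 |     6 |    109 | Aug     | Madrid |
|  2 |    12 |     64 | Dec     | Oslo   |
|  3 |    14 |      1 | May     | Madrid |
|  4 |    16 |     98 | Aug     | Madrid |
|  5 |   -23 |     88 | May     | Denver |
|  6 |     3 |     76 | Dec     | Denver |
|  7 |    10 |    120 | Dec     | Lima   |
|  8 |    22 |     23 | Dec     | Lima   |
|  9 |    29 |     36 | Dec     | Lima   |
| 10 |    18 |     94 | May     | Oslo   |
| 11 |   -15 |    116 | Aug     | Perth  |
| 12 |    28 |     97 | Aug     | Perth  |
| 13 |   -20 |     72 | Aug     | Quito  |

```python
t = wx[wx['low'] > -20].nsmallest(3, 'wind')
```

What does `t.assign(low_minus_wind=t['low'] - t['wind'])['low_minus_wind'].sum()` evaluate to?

5

filter rows where low > -20:
    low  wind month    city
0   -11   112   May    Lima
1     6   109   Aug  Madrid
2    12    64   Dec    Oslo
3    14     1   May  Madrid
4    16    98   Aug  Madrid
6     3    76   Dec  Denver
7    10   120   Dec    Lima
8    22    23   Dec    Lima
9    29    36   Dec    Lima
10   18    94   May    Oslo
11  -15   116   Aug   Perth
12   28    97   Aug   Perth
take 3 rows with smallest wind:
   low  wind month    city
3   14     1   May  Madrid
8   22    23   Dec    Lima
9   29    36   Dec    Lima
add column low_minus_wind = t['low'] - t['wind']:
   low  wind month    city  low_minus_wind
3   14     1   May  Madrid              13
8   22    23   Dec    Lima              -1
9   29    36   Dec    Lima              -7
Then the sum of column 'low_minus_wind': 5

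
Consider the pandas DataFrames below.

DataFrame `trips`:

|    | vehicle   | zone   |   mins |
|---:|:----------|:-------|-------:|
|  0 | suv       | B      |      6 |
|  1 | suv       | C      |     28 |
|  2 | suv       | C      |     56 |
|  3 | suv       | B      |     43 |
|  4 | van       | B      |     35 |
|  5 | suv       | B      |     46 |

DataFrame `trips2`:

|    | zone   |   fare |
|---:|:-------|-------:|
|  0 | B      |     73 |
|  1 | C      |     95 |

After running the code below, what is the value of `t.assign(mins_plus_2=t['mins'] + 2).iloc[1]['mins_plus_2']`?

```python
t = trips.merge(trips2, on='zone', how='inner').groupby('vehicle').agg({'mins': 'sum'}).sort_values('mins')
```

181

merge on 'zone' (how='inner') → 6 rows:
  vehicle zone  mins  fare
0     suv    B     6    73
1     suv    C    28    95
2     suv    C    56    95
3     suv    B    43    73
4     van    B    35    73
5     suv    B    46    73
group by vehicle, sum of mins:
         mins
vehicle      
suv       179
van        35
sort by mins:
         mins
vehicle      
van        35
suv       179
add column mins_plus_2 = t['mins'] + 2:
         mins  mins_plus_2
vehicle                   
van        35           37
suv       179          181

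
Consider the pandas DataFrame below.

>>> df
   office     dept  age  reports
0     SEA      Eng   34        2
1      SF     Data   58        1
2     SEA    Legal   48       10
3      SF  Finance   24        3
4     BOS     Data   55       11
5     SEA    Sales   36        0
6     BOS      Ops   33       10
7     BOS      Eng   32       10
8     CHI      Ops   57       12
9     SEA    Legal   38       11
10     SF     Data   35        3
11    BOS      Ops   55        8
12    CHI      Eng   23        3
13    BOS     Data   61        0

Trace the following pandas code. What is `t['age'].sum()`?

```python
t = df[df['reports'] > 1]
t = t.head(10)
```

411

filter rows where reports > 1:
   office     dept  age  reports
0     SEA      Eng   34        2
2     SEA    Legal   48       10
3      SF  Finance   24        3
4     BOS     Data   55       11
6     BOS      Ops   33       10
7     BOS      Eng   32       10
8     CHI      Ops   57       12
9     SEA    Legal   38       11
10     SF     Data   35        3
11    BOS      Ops   55        8
12    CHI      Eng   23        3
take first 10 rows:
   office     dept  age  reports
0     SEA      Eng   34        2
2     SEA    Legal   48       10
3      SF  Finance   24        3
4     BOS     Data   55       11
6     BOS      Ops   33       10
7     BOS      Eng   32       10
8     CHI      Ops   57       12
9     SEA    Legal   38       11
10     SF     Data   35        3
11    BOS      Ops   55        8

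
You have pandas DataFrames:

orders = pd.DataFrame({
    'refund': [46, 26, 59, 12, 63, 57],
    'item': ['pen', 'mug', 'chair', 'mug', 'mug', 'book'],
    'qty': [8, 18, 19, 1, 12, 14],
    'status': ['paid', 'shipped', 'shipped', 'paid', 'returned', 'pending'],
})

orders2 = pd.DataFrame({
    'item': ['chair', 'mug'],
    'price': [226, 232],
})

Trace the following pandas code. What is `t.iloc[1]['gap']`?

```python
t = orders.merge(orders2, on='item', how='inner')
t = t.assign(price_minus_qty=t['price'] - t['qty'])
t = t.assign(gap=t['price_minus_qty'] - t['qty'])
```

merge on 'item' (how='inner') → 4 rows:
   refund   item  qty    status  price
0      26    mug   18   shipped    232
1      59  chair   19   shipped    226
2      12    mug    1      paid    232
3      63    mug   12  returned    232
add column price_minus_qty = t['price'] - t['qty']:
   refund   item  qty    status  price  price_minus_qty
0      26    mug   18   shipped    232              214
1      59  chair   19   shipped    226              207
2      12    mug    1      paid    232              231
3      63    mug   12  returned    232              220
add column gap = t['price_minus_qty'] - t['qty']:
   refund   item  qty    status  price  price_minus_qty  gap
0      26    mug   18   shipped    232              214  196
1      59  chair   19   shipped    226              207  188
2      12    mug    1      paid    232              231  230
3      63    mug   12  returned    232              220  208
Finally, value at position 1, column 'gap' = 188.

188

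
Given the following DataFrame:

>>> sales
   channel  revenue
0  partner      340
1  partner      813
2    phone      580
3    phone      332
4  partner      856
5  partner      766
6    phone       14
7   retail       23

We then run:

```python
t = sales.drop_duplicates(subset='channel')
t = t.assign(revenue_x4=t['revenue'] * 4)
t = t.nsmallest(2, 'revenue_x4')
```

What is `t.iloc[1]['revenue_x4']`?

1360

drop duplicate channel (keep=first):
   channel  revenue
0  partner      340
2    phone      580
7   retail       23
add column revenue_x4 = t['revenue'] * 4:
   channel  revenue  revenue_x4
0  partner      340        1360
2    phone      580        2320
7   retail       23          92
take 2 rows with smallest revenue_x4:
   channel  revenue  revenue_x4
7   retail       23          92
0  partner      340        1360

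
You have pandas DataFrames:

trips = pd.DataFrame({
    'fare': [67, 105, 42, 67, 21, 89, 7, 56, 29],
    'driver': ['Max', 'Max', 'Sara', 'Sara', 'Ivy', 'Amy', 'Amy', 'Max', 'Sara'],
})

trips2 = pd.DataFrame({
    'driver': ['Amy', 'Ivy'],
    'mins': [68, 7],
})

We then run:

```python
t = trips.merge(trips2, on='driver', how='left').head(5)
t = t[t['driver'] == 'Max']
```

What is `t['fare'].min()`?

67

merge on 'driver' (how='left') → 9 rows:
   fare driver  mins
0    67    Max   NaN
1   105    Max   NaN
2    42   Sara   NaN
3    67   Sara   NaN
4    21    Ivy   7.0
5    89    Amy  68.0
6     7    Amy  68.0
7    56    Max   NaN
8    29   Sara   NaN
take first 5 rows:
   fare driver  mins
0    67    Max   NaN
1   105    Max   NaN
2    42   Sara   NaN
3    67   Sara   NaN
4    21    Ivy   7.0
filter rows where driver == 'Max':
   fare driver  mins
0    67    Max   NaN
1   105    Max   NaN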